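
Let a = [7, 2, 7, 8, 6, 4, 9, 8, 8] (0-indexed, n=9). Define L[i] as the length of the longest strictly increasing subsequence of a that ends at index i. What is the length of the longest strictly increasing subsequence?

4

   i    0    1    2    3    4    5    6    7    8
a[i]    7    2    7    8    6    4    9    8    8
L[i]    1    1    2    3    2    2    4    3    3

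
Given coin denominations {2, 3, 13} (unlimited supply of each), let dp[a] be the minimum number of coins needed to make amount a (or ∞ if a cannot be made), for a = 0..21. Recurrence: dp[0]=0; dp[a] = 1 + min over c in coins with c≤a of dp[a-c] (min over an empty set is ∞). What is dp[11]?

 a  0  1  2  3  4  5  6  7  8  9 10 11 12 13 14 15 16 17 18 19 20 21
dp  0  -  1  1  2  2  2  3  3  3  4  4  4  1  5  2  2  3  3  3  4  4
(- denotes ∞ / unreachable)

4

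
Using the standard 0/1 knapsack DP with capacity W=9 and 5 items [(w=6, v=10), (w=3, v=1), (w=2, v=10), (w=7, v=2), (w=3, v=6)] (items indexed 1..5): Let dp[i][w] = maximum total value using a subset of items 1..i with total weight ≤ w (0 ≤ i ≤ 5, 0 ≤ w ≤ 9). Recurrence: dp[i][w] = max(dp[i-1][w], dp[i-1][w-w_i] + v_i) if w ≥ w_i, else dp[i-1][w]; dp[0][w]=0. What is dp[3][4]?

10

i\w   0   1   2   3   4   5   6   7   8   9
  0   0   0   0   0   0   0   0   0   0   0
  1   0   0   0   0   0   0  10  10  10  10
  2   0   0   0   1   1   1  10  10  10  11
  3   0   0  10  10  10  11  11  11  20  20
  4   0   0  10  10  10  11  11  11  20  20
  5   0   0  10  10  10  16  16  16  20  20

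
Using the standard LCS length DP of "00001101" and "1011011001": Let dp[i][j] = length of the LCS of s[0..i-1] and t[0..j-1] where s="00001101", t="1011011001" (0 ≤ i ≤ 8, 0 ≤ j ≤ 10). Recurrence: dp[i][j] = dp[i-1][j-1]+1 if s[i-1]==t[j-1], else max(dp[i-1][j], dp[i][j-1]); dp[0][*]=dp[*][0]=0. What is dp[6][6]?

   ''  1  0  1  1  0  1  1  0  0  1
''  0  0  0  0  0  0  0  0  0  0  0
 0  0  0  1  1  1  1  1  1  1  1  1
 0  0  0  1  1  1  2  2  2  2  2  2
 0  0  0  1  1  1  2  2  2  3  3  3
 0  0  0  1  1  1  2  2  2  3  4  4
 1  0  1  1  2  2  2  3  3  3  4  5
 1  0  1  1  2  3  3  3  4  4  4  5
 0  0  1  2  2  3  4  4  4  5  5  5
 1  0  1  2  3  3  4  5  5  5  5  6

3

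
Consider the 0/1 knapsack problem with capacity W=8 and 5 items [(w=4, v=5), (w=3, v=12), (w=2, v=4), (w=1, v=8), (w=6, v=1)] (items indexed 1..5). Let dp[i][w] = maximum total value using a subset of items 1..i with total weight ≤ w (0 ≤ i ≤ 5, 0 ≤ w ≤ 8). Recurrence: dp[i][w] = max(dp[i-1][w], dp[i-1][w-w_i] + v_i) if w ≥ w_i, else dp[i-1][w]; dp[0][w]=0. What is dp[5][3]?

12

i\w   0   1   2   3   4   5   6   7   8
  0   0   0   0   0   0   0   0   0   0
  1   0   0   0   0   5   5   5   5   5
  2   0   0   0  12  12  12  12  17  17
  3   0   0   4  12  12  16  16  17  17
  4   0   8   8  12  20  20  24  24  25
  5   0   8   8  12  20  20  24  24  25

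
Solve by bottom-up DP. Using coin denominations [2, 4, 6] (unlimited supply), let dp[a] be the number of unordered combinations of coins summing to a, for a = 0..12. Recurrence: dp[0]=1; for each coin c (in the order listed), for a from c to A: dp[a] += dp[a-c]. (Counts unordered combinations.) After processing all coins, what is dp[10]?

5

after  coin     0     1     2     3     4     5     6     7     8     9    10    11    12
          2     1     0     1     0     1     0     1     0     1     0     1     0     1
          4     1     0     1     0     2     0     2     0     3     0     3     0     4
          6     1     0     1     0     2     0     3     0     4     0     5     0     7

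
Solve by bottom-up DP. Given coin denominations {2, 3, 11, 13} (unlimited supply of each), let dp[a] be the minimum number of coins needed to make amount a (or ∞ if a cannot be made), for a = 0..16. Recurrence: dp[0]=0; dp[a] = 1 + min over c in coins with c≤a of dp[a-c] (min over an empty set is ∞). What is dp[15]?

 a  0  1  2  3  4  5  6  7  8  9 10 11 12 13 14 15 16
dp  0  -  1  1  2  2  2  3  3  3  4  1  4  1  2  2  2
(- denotes ∞ / unreachable)

2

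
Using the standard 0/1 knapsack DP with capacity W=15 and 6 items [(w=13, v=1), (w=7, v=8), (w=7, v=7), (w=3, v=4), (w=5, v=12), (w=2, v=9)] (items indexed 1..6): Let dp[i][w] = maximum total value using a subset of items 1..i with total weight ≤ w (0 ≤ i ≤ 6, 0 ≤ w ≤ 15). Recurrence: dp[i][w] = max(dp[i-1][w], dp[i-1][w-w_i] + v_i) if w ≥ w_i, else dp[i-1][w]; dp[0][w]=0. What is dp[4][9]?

i\w   0   1   2   3   4   5   6   7   8   9  10  11  12  13  14  15
  0   0   0   0   0   0   0   0   0   0   0   0   0   0   0   0   0
  1   0   0   0   0   0   0   0   0   0   0   0   0   0   1   1   1
  2   0   0   0   0   0   0   0   8   8   8   8   8   8   8   8   8
  3   0   0   0   0   0   0   0   8   8   8   8   8   8   8  15  15
  4   0   0   0   4   4   4   4   8   8   8  12  12  12  12  15  15
  5   0   0   0   4   4  12  12  12  16  16  16  16  20  20  20  24
  6   0   0   9   9   9  13  13  21  21  21  25  25  25  25  29  29

8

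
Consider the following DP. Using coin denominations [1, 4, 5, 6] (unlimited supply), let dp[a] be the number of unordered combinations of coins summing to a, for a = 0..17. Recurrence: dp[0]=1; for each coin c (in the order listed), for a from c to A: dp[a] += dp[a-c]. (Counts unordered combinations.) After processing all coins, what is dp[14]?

14

after  coin     0     1     2     3     4     5     6     7     8     9    10    11    12    13    14    15    16    17
          1     1     1     1     1     1     1     1     1     1     1     1     1     1     1     1     1     1     1
          4     1     1     1     1     2     2     2     2     3     3     3     3     4     4     4     4     5     5
          5     1     1     1     1     2     3     3     3     4     5     6     6     7     8     9    10    11    12
          6     1     1     1     1     2     3     4     4     5     6     8     9    11    12    14    16    19    21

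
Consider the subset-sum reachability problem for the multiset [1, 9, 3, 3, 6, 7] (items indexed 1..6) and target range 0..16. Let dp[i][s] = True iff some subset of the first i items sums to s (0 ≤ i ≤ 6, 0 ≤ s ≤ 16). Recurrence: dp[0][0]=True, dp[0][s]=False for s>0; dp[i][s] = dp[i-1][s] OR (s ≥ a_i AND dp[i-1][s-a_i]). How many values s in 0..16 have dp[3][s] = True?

8

i\s   0   1   2   3   4   5   6   7   8   9  10  11  12  13  14  15  16
  0   T   F   F   F   F   F   F   F   F   F   F   F   F   F   F   F   F
  1   T   T   F   F   F   F   F   F   F   F   F   F   F   F   F   F   F
  2   T   T   F   F   F   F   F   F   F   T   T   F   F   F   F   F   F
  3   T   T   F   T   T   F   F   F   F   T   T   F   T   T   F   F   F
  4   T   T   F   T   T   F   T   T   F   T   T   F   T   T   F   T   T
  5   T   T   F   T   T   F   T   T   F   T   T   F   T   T   F   T   T
  6   T   T   F   T   T   F   T   T   T   T   T   T   T   T   T   T   T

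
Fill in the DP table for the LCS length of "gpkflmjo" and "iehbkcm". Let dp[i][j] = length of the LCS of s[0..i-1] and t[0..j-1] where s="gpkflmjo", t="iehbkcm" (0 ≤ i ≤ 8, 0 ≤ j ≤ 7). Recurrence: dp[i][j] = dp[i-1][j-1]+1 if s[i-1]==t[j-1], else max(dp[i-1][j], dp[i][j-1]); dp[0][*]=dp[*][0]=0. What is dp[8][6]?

   ''  i  e  h  b  k  c  m
''  0  0  0  0  0  0  0  0
 g  0  0  0  0  0  0  0  0
 p  0  0  0  0  0  0  0  0
 k  0  0  0  0  0  1  1  1
 f  0  0  0  0  0  1  1  1
 l  0  0  0  0  0  1  1  1
 m  0  0  0  0  0  1  1  2
 j  0  0  0  0  0  1  1  2
 o  0  0  0  0  0  1  1  2

1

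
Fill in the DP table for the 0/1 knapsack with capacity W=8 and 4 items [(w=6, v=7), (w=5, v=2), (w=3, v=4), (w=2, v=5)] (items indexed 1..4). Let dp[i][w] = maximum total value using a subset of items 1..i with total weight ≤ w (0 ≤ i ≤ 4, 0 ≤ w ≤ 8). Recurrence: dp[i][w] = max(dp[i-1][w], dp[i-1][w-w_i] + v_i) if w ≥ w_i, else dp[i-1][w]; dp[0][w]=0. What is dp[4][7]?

i\w   0   1   2   3   4   5   6   7   8
  0   0   0   0   0   0   0   0   0   0
  1   0   0   0   0   0   0   7   7   7
  2   0   0   0   0   0   2   7   7   7
  3   0   0   0   4   4   4   7   7   7
  4   0   0   5   5   5   9   9   9  12

9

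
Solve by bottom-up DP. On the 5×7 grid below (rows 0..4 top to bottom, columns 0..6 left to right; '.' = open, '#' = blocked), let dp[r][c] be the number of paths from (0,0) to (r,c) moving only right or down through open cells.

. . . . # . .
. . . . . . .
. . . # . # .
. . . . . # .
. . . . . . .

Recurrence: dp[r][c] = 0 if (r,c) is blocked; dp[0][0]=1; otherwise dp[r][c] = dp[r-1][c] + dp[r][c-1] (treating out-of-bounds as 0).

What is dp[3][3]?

r\c   0   1   2   3   4   5   6
  0   1   1   1   1   0   0   0
  1   1   2   3   4   4   4   4
  2   1   3   6   0   4   0   4
  3   1   4  10  10  14   0   4
  4   1   5  15  25  39  39  43

10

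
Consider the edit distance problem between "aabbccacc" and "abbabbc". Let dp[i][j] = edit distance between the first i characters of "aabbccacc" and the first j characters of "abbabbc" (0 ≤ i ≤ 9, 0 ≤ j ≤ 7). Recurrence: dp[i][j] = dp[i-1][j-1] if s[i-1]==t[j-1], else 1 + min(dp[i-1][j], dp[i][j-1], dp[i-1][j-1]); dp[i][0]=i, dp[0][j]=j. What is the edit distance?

5

   ''  a  b  b  a  b  b  c
''  0  1  2  3  4  5  6  7
 a  1  0  1  2  3  4  5  6
 a  2  1  1  2  2  3  4  5
 b  3  2  1  1  2  2  3  4
 b  4  3  2  1  2  2  2  3
 c  5  4  3  2  2  3  3  2
 c  6  5  4  3  3  3  4  3
 a  7  6  5  4  3  4  4  4
 c  8  7  6  5  4  4  5  4
 c  9  8  7  6  5  5  5  5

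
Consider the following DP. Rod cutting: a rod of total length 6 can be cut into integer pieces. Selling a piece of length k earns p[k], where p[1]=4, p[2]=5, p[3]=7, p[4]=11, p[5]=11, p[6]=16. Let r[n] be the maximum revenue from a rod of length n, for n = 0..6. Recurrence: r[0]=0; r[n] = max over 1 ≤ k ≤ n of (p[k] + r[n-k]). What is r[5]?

20

   n    0    1    2    3    4    5    6
r[n]    0    4    8   12   16   20   24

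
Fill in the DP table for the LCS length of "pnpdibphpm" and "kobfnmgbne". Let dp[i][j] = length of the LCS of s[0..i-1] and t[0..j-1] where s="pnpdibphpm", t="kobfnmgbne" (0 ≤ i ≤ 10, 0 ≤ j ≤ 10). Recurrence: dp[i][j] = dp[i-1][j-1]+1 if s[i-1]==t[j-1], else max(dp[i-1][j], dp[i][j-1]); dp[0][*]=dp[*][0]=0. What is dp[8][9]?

   ''  k  o  b  f  n  m  g  b  n  e
''  0  0  0  0  0  0  0  0  0  0  0
 p  0  0  0  0  0  0  0  0  0  0  0
 n  0  0  0  0  0  1  1  1  1  1  1
 p  0  0  0  0  0  1  1  1  1  1  1
 d  0  0  0  0  0  1  1  1  1  1  1
 i  0  0  0  0  0  1  1  1  1  1  1
 b  0  0  0  1  1  1  1  1  2  2  2
 p  0  0  0  1  1  1  1  1  2  2  2
 h  0  0  0  1  1  1  1  1  2  2  2
 p  0  0  0  1  1  1  1  1  2  2  2
 m  0  0  0  1  1  1  2  2  2  2  2

2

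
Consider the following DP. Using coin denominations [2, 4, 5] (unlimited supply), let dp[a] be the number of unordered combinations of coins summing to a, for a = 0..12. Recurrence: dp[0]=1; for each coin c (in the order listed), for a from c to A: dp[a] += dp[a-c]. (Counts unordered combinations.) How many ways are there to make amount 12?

after  coin     0     1     2     3     4     5     6     7     8     9    10    11    12
          2     1     0     1     0     1     0     1     0     1     0     1     0     1
          4     1     0     1     0     2     0     2     0     3     0     3     0     4
          5     1     0     1     0     2     1     2     1     3     2     4     2     5

5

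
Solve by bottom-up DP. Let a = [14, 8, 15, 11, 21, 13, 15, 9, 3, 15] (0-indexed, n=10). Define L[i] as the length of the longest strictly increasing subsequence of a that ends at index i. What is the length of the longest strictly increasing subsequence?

   i    0    1    2    3    4    5    6    7    8    9
a[i]   14    8   15   11   21   13   15    9    3   15
L[i]    1    1    2    2    3    3    4    2    1    4

4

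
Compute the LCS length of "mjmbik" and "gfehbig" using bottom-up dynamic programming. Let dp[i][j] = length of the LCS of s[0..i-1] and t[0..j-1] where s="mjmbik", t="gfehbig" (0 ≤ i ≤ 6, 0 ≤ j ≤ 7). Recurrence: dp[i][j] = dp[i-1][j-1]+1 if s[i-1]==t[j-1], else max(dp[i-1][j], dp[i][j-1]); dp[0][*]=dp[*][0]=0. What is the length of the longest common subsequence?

2

   ''  g  f  e  h  b  i  g
''  0  0  0  0  0  0  0  0
 m  0  0  0  0  0  0  0  0
 j  0  0  0  0  0  0  0  0
 m  0  0  0  0  0  0  0  0
 b  0  0  0  0  0  1  1  1
 i  0  0  0  0  0  1  2  2
 k  0  0  0  0  0  1  2  2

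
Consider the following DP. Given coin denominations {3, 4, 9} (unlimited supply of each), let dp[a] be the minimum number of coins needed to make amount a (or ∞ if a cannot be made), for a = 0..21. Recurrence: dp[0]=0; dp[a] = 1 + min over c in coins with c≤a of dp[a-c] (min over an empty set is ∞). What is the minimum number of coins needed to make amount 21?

 a  0  1  2  3  4  5  6  7  8  9 10 11 12 13 14 15 16 17 18 19 20 21
dp  0  -  -  1  1  -  2  2  2  1  3  3  2  2  4  3  3  3  2  4  4  3
(- denotes ∞ / unreachable)

3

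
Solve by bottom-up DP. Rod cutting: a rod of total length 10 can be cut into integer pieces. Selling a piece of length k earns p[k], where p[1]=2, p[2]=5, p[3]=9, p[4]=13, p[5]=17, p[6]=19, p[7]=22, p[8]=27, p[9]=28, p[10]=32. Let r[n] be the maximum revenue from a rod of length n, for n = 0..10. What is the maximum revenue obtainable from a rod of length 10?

34

   n    0    1    2    3    4    5    6    7    8    9   10
r[n]    0    2    5    9   13   17   19   22   27   30   34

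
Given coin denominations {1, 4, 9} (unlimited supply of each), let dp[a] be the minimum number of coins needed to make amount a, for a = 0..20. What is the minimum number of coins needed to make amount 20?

4

 a  0  1  2  3  4  5  6  7  8  9 10 11 12 13 14 15 16 17 18 19 20
dp  0  1  2  3  1  2  3  4  2  1  2  3  3  2  3  4  4  3  2  3  4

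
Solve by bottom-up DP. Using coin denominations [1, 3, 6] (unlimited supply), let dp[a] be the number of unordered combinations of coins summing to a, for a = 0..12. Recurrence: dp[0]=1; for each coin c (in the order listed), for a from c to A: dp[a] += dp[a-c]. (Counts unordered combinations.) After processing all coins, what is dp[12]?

9

after  coin     0     1     2     3     4     5     6     7     8     9    10    11    12
          1     1     1     1     1     1     1     1     1     1     1     1     1     1
          3     1     1     1     2     2     2     3     3     3     4     4     4     5
          6     1     1     1     2     2     2     4     4     4     6     6     6     9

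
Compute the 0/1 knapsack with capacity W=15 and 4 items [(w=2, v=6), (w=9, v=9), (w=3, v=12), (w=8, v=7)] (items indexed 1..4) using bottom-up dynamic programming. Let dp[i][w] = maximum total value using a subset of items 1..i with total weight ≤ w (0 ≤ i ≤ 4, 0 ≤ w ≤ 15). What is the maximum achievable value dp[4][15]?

27

i\w   0   1   2   3   4   5   6   7   8   9  10  11  12  13  14  15
  0   0   0   0   0   0   0   0   0   0   0   0   0   0   0   0   0
  1   0   0   6   6   6   6   6   6   6   6   6   6   6   6   6   6
  2   0   0   6   6   6   6   6   6   6   9   9  15  15  15  15  15
  3   0   0   6  12  12  18  18  18  18  18  18  18  21  21  27  27
  4   0   0   6  12  12  18  18  18  18  18  18  19  21  25  27  27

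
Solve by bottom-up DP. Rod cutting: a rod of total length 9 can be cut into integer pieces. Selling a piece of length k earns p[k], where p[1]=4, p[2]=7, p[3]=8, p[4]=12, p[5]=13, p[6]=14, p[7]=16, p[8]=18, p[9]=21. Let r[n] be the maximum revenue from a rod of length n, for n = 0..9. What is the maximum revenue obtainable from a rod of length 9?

36

   n    0    1    2    3    4    5    6    7    8    9
r[n]    0    4    8   12   16   20   24   28   32   36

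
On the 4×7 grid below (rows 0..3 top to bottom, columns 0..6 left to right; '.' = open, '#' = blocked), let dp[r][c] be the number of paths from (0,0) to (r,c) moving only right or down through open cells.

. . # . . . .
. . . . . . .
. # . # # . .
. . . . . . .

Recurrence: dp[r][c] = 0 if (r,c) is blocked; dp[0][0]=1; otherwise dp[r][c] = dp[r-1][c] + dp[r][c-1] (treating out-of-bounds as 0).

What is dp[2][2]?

2

r\c   0   1   2   3   4   5   6
  0   1   1   0   0   0   0   0
  1   1   2   2   2   2   2   2
  2   1   0   2   0   0   2   4
  3   1   1   3   3   3   5   9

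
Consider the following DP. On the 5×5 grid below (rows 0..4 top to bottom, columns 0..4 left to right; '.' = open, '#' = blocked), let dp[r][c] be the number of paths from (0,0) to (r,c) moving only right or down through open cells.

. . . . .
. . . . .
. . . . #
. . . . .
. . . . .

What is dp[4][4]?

55

r\c   0   1   2   3   4
  0   1   1   1   1   1
  1   1   2   3   4   5
  2   1   3   6  10   0
  3   1   4  10  20  20
  4   1   5  15  35  55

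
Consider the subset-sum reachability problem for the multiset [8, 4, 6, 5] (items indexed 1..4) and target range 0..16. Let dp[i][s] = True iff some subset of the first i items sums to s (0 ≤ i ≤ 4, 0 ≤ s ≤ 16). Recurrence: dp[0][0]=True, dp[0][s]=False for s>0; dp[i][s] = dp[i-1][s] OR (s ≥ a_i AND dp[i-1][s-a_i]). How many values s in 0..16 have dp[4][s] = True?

i\s   0   1   2   3   4   5   6   7   8   9  10  11  12  13  14  15  16
  0   T   F   F   F   F   F   F   F   F   F   F   F   F   F   F   F   F
  1   T   F   F   F   F   F   F   F   T   F   F   F   F   F   F   F   F
  2   T   F   F   F   T   F   F   F   T   F   F   F   T   F   F   F   F
  3   T   F   F   F   T   F   T   F   T   F   T   F   T   F   T   F   F
  4   T   F   F   F   T   T   T   F   T   T   T   T   T   T   T   T   F

12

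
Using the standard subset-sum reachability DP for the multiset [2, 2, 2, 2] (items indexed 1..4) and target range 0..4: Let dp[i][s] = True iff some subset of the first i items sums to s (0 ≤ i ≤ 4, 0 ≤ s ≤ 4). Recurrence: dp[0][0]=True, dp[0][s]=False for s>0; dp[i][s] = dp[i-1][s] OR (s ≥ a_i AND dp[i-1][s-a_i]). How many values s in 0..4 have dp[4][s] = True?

3

i\s   0   1   2   3   4
  0   T   F   F   F   F
  1   T   F   T   F   F
  2   T   F   T   F   T
  3   T   F   T   F   T
  4   T   F   T   F   T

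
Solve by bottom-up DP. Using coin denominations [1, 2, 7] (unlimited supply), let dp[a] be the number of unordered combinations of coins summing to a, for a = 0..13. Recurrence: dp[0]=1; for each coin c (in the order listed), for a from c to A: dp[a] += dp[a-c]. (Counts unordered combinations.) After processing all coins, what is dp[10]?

after  coin     0     1     2     3     4     5     6     7     8     9    10    11    12    13
          1     1     1     1     1     1     1     1     1     1     1     1     1     1     1
          2     1     1     2     2     3     3     4     4     5     5     6     6     7     7
          7     1     1     2     2     3     3     4     5     6     7     8     9    10    11

8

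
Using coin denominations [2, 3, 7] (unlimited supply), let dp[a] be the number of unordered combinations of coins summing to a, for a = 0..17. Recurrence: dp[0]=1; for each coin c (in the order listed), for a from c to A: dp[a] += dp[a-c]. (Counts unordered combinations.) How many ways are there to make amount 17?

after  coin     0     1     2     3     4     5     6     7     8     9    10    11    12    13    14    15    16    17
          2     1     0     1     0     1     0     1     0     1     0     1     0     1     0     1     0     1     0
          3     1     0     1     1     1     1     2     1     2     2     2     2     3     2     3     3     3     3
          7     1     0     1     1     1     1     2     2     2     3     3     3     4     4     5     5     6     6

6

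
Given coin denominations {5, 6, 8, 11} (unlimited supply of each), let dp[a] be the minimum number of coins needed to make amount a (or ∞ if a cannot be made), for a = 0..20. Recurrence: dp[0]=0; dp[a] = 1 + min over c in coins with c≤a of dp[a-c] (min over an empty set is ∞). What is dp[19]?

2

 a  0  1  2  3  4  5  6  7  8  9 10 11 12 13 14 15 16 17 18 19 20
dp  0  -  -  -  -  1  1  -  1  -  2  1  2  2  2  3  2  2  3  2  3
(- denotes ∞ / unreachable)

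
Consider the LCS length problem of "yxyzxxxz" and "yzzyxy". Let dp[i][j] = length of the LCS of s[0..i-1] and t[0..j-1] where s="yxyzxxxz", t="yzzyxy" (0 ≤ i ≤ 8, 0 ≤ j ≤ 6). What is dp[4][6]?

   ''  y  z  z  y  x  y
''  0  0  0  0  0  0  0
 y  0  1  1  1  1  1  1
 x  0  1  1  1  1  2  2
 y  0  1  1  1  2  2  3
 z  0  1  2  2  2  2  3
 x  0  1  2  2  2  3  3
 x  0  1  2  2  2  3  3
 x  0  1  2  2  2  3  3
 z  0  1  2  3  3  3  3

3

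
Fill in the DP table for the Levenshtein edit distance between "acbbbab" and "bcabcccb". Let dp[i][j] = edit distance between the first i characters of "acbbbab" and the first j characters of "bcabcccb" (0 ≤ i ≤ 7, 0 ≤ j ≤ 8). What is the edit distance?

   ''  b  c  a  b  c  c  c  b
''  0  1  2  3  4  5  6  7  8
 a  1  1  2  2  3  4  5  6  7
 c  2  2  1  2  3  3  4  5  6
 b  3  2  2  2  2  3  4  5  5
 b  4  3  3  3  2  3  4  5  5
 b  5  4  4  4  3  3  4  5  5
 a  6  5  5  4  4  4  4  5  6
 b  7  6  6  5  4  5  5  5  5

5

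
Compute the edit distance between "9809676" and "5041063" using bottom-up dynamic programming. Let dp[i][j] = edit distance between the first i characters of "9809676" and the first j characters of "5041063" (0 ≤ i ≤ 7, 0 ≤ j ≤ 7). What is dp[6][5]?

5

   ''  5  0  4  1  0  6  3
''  0  1  2  3  4  5  6  7
 9  1  1  2  3  4  5  6  7
 8  2  2  2  3  4  5  6  7
 0  3  3  2  3  4  4  5  6
 9  4  4  3  3  4  5  5  6
 6  5  5  4  4  4  5  5  6
 7  6  6  5  5  5  5  6  6
 6  7  7  6  6  6  6  5  6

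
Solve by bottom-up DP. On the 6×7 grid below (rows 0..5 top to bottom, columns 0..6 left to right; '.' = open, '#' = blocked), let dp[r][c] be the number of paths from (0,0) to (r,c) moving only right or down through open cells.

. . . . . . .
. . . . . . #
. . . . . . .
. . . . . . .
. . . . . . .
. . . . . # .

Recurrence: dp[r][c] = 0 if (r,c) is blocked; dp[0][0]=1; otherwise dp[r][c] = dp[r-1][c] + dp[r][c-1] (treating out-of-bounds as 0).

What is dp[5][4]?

126

r\c   0   1   2   3   4   5   6
  0   1   1   1   1   1   1   1
  1   1   2   3   4   5   6   0
  2   1   3   6  10  15  21  21
  3   1   4  10  20  35  56  77
  4   1   5  15  35  70 126 203
  5   1   6  21  56 126   0 203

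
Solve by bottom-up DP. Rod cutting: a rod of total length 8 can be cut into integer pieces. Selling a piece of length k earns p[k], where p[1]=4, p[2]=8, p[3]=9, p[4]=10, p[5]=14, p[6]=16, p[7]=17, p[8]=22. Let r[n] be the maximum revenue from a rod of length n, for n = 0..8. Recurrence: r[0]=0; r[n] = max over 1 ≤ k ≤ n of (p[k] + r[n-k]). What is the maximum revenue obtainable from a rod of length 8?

32

   n    0    1    2    3    4    5    6    7    8
r[n]    0    4    8   12   16   20   24   28   32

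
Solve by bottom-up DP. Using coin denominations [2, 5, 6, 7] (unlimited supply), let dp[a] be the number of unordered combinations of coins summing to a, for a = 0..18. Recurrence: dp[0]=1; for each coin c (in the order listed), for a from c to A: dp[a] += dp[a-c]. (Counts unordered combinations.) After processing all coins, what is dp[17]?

after  coin     0     1     2     3     4     5     6     7     8     9    10    11    12    13    14    15    16    17    18
          2     1     0     1     0     1     0     1     0     1     0     1     0     1     0     1     0     1     0     1
          5     1     0     1     0     1     1     1     1     1     1     2     1     2     1     2     2     2     2     2
          6     1     0     1     0     1     1     2     1     2     1     3     2     4     2     4     3     5     4     6
          7     1     0     1     0     1     1     2     2     2     2     3     3     5     4     6     5     7     7     9

7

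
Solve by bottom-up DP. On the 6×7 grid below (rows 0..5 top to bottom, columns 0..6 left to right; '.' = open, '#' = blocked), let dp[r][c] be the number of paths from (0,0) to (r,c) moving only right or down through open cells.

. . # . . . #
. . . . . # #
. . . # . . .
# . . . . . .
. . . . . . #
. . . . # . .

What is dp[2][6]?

2

r\c   0   1   2   3   4   5   6
  0   1   1   0   0   0   0   0
  1   1   2   2   2   2   0   0
  2   1   3   5   0   2   2   2
  3   0   3   8   8  10  12  14
  4   0   3  11  19  29  41   0
  5   0   3  14  33   0  41  41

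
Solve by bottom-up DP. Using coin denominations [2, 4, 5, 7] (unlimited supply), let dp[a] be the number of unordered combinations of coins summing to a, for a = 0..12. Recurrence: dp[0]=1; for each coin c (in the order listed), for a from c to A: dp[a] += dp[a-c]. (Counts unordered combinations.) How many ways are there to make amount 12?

after  coin     0     1     2     3     4     5     6     7     8     9    10    11    12
          2     1     0     1     0     1     0     1     0     1     0     1     0     1
          4     1     0     1     0     2     0     2     0     3     0     3     0     4
          5     1     0     1     0     2     1     2     1     3     2     4     2     5
          7     1     0     1     0     2     1     2     2     3     3     4     4     6

6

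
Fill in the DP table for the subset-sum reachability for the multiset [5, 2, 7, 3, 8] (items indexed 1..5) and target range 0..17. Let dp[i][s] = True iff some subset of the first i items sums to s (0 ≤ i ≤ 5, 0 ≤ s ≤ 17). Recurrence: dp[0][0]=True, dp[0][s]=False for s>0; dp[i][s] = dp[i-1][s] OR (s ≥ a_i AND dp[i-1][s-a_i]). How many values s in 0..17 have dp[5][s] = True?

15

i\s   0   1   2   3   4   5   6   7   8   9  10  11  12  13  14  15  16  17
  0   T   F   F   F   F   F   F   F   F   F   F   F   F   F   F   F   F   F
  1   T   F   F   F   F   T   F   F   F   F   F   F   F   F   F   F   F   F
  2   T   F   T   F   F   T   F   T   F   F   F   F   F   F   F   F   F   F
  3   T   F   T   F   F   T   F   T   F   T   F   F   T   F   T   F   F   F
  4   T   F   T   T   F   T   F   T   T   T   T   F   T   F   T   T   F   T
  5   T   F   T   T   F   T   F   T   T   T   T   T   T   T   T   T   T   T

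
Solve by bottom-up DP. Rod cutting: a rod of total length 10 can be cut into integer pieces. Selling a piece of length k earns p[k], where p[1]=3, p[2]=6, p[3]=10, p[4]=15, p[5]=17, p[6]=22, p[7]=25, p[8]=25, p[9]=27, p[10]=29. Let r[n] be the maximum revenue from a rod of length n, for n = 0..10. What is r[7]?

   n    0    1    2    3    4    5    6    7    8    9   10
r[n]    0    3    6   10   15   18   22   25   30   33   37

25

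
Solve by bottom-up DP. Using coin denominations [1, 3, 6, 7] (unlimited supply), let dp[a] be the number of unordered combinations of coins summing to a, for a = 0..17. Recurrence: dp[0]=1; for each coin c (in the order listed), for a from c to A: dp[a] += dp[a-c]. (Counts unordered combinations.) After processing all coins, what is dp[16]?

19

after  coin     0     1     2     3     4     5     6     7     8     9    10    11    12    13    14    15    16    17
          1     1     1     1     1     1     1     1     1     1     1     1     1     1     1     1     1     1     1
          3     1     1     1     2     2     2     3     3     3     4     4     4     5     5     5     6     6     6
          6     1     1     1     2     2     2     4     4     4     6     6     6     9     9     9    12    12    12
          7     1     1     1     2     2     2     4     5     5     7     8     8    11    13    14    17    19    20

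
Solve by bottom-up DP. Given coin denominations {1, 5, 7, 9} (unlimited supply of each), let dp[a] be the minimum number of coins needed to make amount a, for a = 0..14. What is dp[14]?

2

 a  0  1  2  3  4  5  6  7  8  9 10 11 12 13 14
dp  0  1  2  3  4  1  2  1  2  1  2  3  2  3  2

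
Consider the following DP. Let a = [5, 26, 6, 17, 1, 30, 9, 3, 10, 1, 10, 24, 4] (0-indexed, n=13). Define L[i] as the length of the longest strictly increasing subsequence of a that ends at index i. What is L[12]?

3

   i    0    1    2    3    4    5    6    7    8    9   10   11   12
a[i]    5   26    6   17    1   30    9    3   10    1   10   24    4
L[i]    1    2    2    3    1    4    3    2    4    1    4    5    3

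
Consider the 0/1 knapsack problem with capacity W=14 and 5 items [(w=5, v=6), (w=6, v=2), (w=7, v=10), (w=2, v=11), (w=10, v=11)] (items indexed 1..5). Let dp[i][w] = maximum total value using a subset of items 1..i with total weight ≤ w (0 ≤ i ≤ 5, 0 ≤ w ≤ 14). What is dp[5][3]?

11

i\w   0   1   2   3   4   5   6   7   8   9  10  11  12  13  14
  0   0   0   0   0   0   0   0   0   0   0   0   0   0   0   0
  1   0   0   0   0   0   6   6   6   6   6   6   6   6   6   6
  2   0   0   0   0   0   6   6   6   6   6   6   8   8   8   8
  3   0   0   0   0   0   6   6  10  10  10  10  10  16  16  16
  4   0   0  11  11  11  11  11  17  17  21  21  21  21  21  27
  5   0   0  11  11  11  11  11  17  17  21  21  21  22  22  27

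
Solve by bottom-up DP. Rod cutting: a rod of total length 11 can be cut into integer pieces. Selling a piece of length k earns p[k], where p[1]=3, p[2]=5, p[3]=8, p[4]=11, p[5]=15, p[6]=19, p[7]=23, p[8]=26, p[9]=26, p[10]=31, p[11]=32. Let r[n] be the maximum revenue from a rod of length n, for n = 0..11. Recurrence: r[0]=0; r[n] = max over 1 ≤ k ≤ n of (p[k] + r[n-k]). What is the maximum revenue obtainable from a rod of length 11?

35

   n    0    1    2    3    4    5    6    7    8    9   10   11
r[n]    0    3    6    9   12   15   19   23   26   29   32   35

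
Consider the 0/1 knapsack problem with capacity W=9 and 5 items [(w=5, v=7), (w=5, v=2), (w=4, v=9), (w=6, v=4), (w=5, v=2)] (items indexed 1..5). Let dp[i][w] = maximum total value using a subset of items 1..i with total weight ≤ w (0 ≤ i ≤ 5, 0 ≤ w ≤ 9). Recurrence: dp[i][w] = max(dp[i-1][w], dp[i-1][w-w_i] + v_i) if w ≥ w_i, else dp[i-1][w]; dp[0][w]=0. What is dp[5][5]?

9

i\w   0   1   2   3   4   5   6   7   8   9
  0   0   0   0   0   0   0   0   0   0   0
  1   0   0   0   0   0   7   7   7   7   7
  2   0   0   0   0   0   7   7   7   7   7
  3   0   0   0   0   9   9   9   9   9  16
  4   0   0   0   0   9   9   9   9   9  16
  5   0   0   0   0   9   9   9   9   9  16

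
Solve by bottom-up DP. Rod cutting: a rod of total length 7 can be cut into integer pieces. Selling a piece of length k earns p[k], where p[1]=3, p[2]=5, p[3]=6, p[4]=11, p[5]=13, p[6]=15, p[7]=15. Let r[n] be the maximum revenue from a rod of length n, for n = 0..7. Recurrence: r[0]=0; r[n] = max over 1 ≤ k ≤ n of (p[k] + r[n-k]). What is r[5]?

   n    0    1    2    3    4    5    6    7
r[n]    0    3    6    9   12   15   18   21

15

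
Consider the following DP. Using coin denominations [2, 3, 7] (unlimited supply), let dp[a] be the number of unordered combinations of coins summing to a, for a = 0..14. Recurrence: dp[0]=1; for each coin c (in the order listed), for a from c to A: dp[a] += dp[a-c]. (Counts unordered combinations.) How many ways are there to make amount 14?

5

after  coin     0     1     2     3     4     5     6     7     8     9    10    11    12    13    14
          2     1     0     1     0     1     0     1     0     1     0     1     0     1     0     1
          3     1     0     1     1     1     1     2     1     2     2     2     2     3     2     3
          7     1     0     1     1     1     1     2     2     2     3     3     3     4     4     5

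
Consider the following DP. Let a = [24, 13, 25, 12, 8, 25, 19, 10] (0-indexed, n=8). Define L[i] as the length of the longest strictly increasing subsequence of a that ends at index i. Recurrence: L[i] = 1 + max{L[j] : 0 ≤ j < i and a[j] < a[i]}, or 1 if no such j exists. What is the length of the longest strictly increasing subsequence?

2

   i    0    1    2    3    4    5    6    7
a[i]   24   13   25   12    8   25   19   10
L[i]    1    1    2    1    1    2    2    2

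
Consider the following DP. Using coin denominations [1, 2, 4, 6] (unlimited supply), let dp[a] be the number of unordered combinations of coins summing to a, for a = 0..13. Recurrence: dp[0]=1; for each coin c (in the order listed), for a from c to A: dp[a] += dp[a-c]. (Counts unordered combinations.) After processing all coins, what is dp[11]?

16

after  coin     0     1     2     3     4     5     6     7     8     9    10    11    12    13
          1     1     1     1     1     1     1     1     1     1     1     1     1     1     1
          2     1     1     2     2     3     3     4     4     5     5     6     6     7     7
          4     1     1     2     2     4     4     6     6     9     9    12    12    16    16
          6     1     1     2     2     4     4     7     7    11    11    16    16    23    23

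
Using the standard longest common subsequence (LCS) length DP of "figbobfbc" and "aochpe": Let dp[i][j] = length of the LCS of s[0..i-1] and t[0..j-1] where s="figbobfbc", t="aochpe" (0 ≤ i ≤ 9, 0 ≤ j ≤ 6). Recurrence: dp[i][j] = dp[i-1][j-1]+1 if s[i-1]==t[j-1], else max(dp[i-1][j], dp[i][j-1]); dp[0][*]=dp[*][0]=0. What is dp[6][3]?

1

   ''  a  o  c  h  p  e
''  0  0  0  0  0  0  0
 f  0  0  0  0  0  0  0
 i  0  0  0  0  0  0  0
 g  0  0  0  0  0  0  0
 b  0  0  0  0  0  0  0
 o  0  0  1  1  1  1  1
 b  0  0  1  1  1  1  1
 f  0  0  1  1  1  1  1
 b  0  0  1  1  1  1  1
 c  0  0  1  2  2  2  2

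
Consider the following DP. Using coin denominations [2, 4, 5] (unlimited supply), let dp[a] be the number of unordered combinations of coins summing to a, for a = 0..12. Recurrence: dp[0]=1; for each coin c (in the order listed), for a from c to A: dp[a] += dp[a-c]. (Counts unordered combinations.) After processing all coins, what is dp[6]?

2

after  coin     0     1     2     3     4     5     6     7     8     9    10    11    12
          2     1     0     1     0     1     0     1     0     1     0     1     0     1
          4     1     0     1     0     2     0     2     0     3     0     3     0     4
          5     1     0     1     0     2     1     2     1     3     2     4     2     5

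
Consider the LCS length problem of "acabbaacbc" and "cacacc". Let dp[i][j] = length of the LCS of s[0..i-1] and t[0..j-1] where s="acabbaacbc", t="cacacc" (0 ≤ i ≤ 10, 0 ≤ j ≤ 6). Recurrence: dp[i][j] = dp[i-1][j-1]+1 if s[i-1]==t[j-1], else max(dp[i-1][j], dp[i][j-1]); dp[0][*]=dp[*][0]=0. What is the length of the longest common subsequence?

   ''  c  a  c  a  c  c
''  0  0  0  0  0  0  0
 a  0  0  1  1  1  1  1
 c  0  1  1  2  2  2  2
 a  0  1  2  2  3  3  3
 b  0  1  2  2  3  3  3
 b  0  1  2  2  3  3  3
 a  0  1  2  2  3  3  3
 a  0  1  2  2  3  3  3
 c  0  1  2  3  3  4  4
 b  0  1  2  3  3  4  4
 c  0  1  2  3  3  4  5

5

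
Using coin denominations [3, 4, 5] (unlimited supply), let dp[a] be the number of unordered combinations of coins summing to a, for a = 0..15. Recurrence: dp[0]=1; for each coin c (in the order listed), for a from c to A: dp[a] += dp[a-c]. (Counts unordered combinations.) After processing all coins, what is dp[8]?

after  coin     0     1     2     3     4     5     6     7     8     9    10    11    12    13    14    15
          3     1     0     0     1     0     0     1     0     0     1     0     0     1     0     0     1
          4     1     0     0     1     1     0     1     1     1     1     1     1     2     1     1     2
          5     1     0     0     1     1     1     1     1     2     2     2     2     3     3     3     4

2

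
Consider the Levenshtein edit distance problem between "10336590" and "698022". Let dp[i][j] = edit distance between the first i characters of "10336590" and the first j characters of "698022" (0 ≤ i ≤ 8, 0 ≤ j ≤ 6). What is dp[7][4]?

7

   ''  6  9  8  0  2  2
''  0  1  2  3  4  5  6
 1  1  1  2  3  4  5  6
 0  2  2  2  3  3  4  5
 3  3  3  3  3  4  4  5
 3  4  4  4  4  4  5  5
 6  5  4  5  5  5  5  6
 5  6  5  5  6  6  6  6
 9  7  6  5  6  7  7  7
 0  8  7  6  6  6  7  8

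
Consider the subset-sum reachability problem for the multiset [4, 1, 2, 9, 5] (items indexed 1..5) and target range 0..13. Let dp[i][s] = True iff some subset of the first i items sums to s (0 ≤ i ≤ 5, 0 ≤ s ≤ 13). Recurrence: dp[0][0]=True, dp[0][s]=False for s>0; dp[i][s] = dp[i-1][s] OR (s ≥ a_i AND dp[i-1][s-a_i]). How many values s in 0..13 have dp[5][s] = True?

14

i\s   0   1   2   3   4   5   6   7   8   9  10  11  12  13
  0   T   F   F   F   F   F   F   F   F   F   F   F   F   F
  1   T   F   F   F   T   F   F   F   F   F   F   F   F   F
  2   T   T   F   F   T   T   F   F   F   F   F   F   F   F
  3   T   T   T   T   T   T   T   T   F   F   F   F   F   F
  4   T   T   T   T   T   T   T   T   F   T   T   T   T   T
  5   T   T   T   T   T   T   T   T   T   T   T   T   T   T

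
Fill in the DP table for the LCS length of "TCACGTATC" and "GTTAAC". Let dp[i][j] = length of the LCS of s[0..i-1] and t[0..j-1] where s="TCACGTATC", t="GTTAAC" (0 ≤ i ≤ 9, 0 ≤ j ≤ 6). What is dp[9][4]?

   ''  G  T  T  A  A  C
''  0  0  0  0  0  0  0
 T  0  0  1  1  1  1  1
 C  0  0  1  1  1  1  2
 A  0  0  1  1  2  2  2
 C  0  0  1  1  2  2  3
 G  0  1  1  1  2  2  3
 T  0  1  2  2  2  2  3
 A  0  1  2  2  3  3  3
 T  0  1  2  3  3  3  3
 C  0  1  2  3  3  3  4

3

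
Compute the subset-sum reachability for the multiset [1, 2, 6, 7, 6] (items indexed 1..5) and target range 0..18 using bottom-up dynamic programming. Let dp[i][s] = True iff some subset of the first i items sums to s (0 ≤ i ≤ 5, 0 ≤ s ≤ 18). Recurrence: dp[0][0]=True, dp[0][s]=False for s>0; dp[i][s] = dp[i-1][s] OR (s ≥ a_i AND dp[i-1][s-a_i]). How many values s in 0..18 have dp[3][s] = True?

i\s   0   1   2   3   4   5   6   7   8   9  10  11  12  13  14  15  16  17  18
  0   T   F   F   F   F   F   F   F   F   F   F   F   F   F   F   F   F   F   F
  1   T   T   F   F   F   F   F   F   F   F   F   F   F   F   F   F   F   F   F
  2   T   T   T   T   F   F   F   F   F   F   F   F   F   F   F   F   F   F   F
  3   T   T   T   T   F   F   T   T   T   T   F   F   F   F   F   F   F   F   F
  4   T   T   T   T   F   F   T   T   T   T   T   F   F   T   T   T   T   F   F
  5   T   T   T   T   F   F   T   T   T   T   T   F   T   T   T   T   T   F   F

8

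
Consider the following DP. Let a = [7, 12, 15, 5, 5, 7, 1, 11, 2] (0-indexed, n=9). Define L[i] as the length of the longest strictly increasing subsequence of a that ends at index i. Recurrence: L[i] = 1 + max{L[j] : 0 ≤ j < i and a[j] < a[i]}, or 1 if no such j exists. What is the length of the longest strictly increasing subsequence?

   i    0    1    2    3    4    5    6    7    8
a[i]    7   12   15    5    5    7    1   11    2
L[i]    1    2    3    1    1    2    1    3    2

3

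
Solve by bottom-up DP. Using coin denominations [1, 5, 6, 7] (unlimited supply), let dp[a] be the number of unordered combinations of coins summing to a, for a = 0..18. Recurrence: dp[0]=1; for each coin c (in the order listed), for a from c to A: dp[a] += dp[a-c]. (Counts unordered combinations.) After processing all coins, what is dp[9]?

4

after  coin     0     1     2     3     4     5     6     7     8     9    10    11    12    13    14    15    16    17    18
          1     1     1     1     1     1     1     1     1     1     1     1     1     1     1     1     1     1     1     1
          5     1     1     1     1     1     2     2     2     2     2     3     3     3     3     3     4     4     4     4
          6     1     1     1     1     1     2     3     3     3     3     4     5     6     6     6     7     8     9    10
          7     1     1     1     1     1     2     3     4     4     4     5     6     8     9    10    11    12    14    16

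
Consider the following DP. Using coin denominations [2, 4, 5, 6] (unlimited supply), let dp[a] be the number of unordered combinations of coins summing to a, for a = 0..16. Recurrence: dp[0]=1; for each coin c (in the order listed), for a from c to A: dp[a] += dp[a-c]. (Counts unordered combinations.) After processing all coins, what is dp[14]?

10

after  coin     0     1     2     3     4     5     6     7     8     9    10    11    12    13    14    15    16
          2     1     0     1     0     1     0     1     0     1     0     1     0     1     0     1     0     1
          4     1     0     1     0     2     0     2     0     3     0     3     0     4     0     4     0     5
          5     1     0     1     0     2     1     2     1     3     2     4     2     5     3     6     4     7
          6     1     0     1     0     2     1     3     1     4     2     6     3     8     4    10     6    13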